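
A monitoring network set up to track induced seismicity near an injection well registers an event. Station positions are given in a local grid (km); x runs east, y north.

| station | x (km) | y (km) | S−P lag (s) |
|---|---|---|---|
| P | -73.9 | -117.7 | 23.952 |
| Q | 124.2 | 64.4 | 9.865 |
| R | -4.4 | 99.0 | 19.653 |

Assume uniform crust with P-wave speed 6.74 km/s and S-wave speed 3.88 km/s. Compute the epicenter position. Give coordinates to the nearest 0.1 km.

x ≈ 124.9 km, y ≈ -25.8 km

Distance from S−P lag: d = Δt · v_P v_S / (v_P − v_S) = Δt · (6.74·3.88)/(6.74−3.88) ≈ 9.1438·Δt.
So d_P = 219.01, d_Q = 90.20, d_R = 179.70 km.
Circle about each station: (x + 73.9)² + (y + 117.7)² = 219.01²; (x − 124.2)² + (y − 64.4)² = 90.20²; (x + 4.4)² + (y − 99.0)² = 179.70².
Subtracting the P equation from the Q and R equations removes the quadratic terms:
396.2 x + 364.2 y = 40087.84
139.0 x + 433.4 y = 6179.15
Solving the 2×2 system: x ≈ 124.9, y ≈ -25.8 km.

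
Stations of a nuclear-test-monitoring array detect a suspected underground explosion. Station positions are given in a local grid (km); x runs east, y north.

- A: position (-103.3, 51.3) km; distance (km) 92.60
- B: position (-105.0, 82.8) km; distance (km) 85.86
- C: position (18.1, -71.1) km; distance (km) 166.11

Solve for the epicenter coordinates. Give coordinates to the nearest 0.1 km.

x ≈ -19.5 km, y ≈ 90.7 km

Circle about each station: (x + 103.3)² + (y − 51.3)² = 92.60²; (x + 105.0)² + (y − 82.8)² = 85.86²; (x − 18.1)² + (y + 71.1)² = 166.11².
Subtracting the A equation from the B and C equations removes the quadratic terms:
-3.4 x + 63.0 y = 5781.08
242.8 x − 244.8 y = -26937.53
Solving the 2×2 system: x ≈ -19.5, y ≈ 90.7 km.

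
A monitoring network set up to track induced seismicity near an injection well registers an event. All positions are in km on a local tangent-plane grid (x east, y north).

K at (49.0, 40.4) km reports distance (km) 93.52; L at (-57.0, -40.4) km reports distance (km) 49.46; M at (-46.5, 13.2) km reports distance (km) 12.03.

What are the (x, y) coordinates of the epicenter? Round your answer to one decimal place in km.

(-37.6, 5.1)

Circle about each station: (x − 49.0)² + (y − 40.4)² = 93.52²; (x + 57.0)² + (y + 40.4)² = 49.46²; (x + 46.5)² + (y − 13.2)² = 12.03².
Subtracting pairs of circle equations eliminates x²+y² and gives linear equations (the radical axes):
-212.0 x − 161.6 y = 7147.70
-191.0 x − 54.4 y = 6904.60
Solving the 2×2 system: x ≈ -37.6, y ≈ 5.1 km.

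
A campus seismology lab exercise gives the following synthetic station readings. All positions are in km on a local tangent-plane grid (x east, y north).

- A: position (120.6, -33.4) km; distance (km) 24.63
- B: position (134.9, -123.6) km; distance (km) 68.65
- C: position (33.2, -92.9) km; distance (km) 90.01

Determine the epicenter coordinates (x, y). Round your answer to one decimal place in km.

x ≈ 116.0 km, y ≈ -57.6 km

Circle about each station: (x − 120.6)² + (y + 33.4)² = 24.63²; (x − 134.9)² + (y + 123.6)² = 68.65²; (x − 33.2)² + (y + 92.9)² = 90.01².
Subtracting the A equation from the B and C equations removes the quadratic terms:
28.6 x − 180.4 y = 13708.86
-174.8 x − 119.0 y = -13422.43
Solving the 2×2 system: x ≈ 116.0, y ≈ -57.6 km.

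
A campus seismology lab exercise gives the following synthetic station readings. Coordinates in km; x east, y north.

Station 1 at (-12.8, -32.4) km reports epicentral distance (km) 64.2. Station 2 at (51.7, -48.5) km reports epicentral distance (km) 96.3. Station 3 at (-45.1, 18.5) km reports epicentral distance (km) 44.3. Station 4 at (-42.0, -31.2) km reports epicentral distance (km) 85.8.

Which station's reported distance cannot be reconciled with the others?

Solve using three stations at a time. Using Station 1, Station 2, Station 3 (subtract circle equations pairwise → linear system) gives (x, y) ≈ (-2.7, 30.9).
Distances from that point to each station vs reported:
  Station 1: calculated 64.1 vs reported 64.2 → residual 0.1 km
  Station 2: calculated 96.3 vs reported 96.3 → residual 0.0 km
  Station 3: calculated 44.2 vs reported 44.3 → residual 0.1 km
  Station 4: calculated 73.5 vs reported 85.8 → residual 12.3 km
Station 1, Station 2, Station 3 are mutually consistent (residuals ≈ 0); Station 4 is off by 12.3 km.

Station 4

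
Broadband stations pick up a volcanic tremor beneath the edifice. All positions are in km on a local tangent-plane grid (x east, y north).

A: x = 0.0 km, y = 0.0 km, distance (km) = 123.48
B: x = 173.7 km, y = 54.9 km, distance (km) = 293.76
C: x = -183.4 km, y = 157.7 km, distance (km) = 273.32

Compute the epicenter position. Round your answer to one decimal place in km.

Circle about each station: x² + y² = 123.48²; (x − 173.7)² + (y − 54.9)² = 293.76²; (x + 183.4)² + (y − 157.7)² = 273.32².
Subtracting the A equation from the B and C equations removes the quadratic terms:
347.4 x + 109.8 y = -37861.93
-366.8 x + 315.4 y = -951.66
Solving the 2×2 system: x ≈ -79.0, y ≈ -94.9 km.
Check against A (with the unrounded x, y): √(x²+y²) = 123.47 ≈ 123.48 km. ✓

x ≈ -79.0 km, y ≈ -94.9 km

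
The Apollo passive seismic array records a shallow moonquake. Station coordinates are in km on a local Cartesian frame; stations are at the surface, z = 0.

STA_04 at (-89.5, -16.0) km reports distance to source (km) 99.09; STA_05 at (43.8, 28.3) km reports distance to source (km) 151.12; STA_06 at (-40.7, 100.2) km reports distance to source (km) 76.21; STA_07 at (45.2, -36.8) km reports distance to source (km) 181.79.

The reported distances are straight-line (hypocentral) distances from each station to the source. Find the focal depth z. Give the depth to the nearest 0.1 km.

Each station gives a sphere (x−x_i)² + (y−y_i)² + z² = d_i² (stations at z=0).
Subtracting the STA_04 sphere from STA_05 and STA_06: z² cancels, leaving linear equations in x and y:
266.6 x + 88.6 y = -18565.35
97.6 x + 232.4 y = 7441.14
Solving: x ≈ -93.300, y ≈ 71.202 km (keep extra digits for the depth step; rounded: -93.3, 71.2).
Then from the STA_04 sphere: z² = 99.09² − (x + 89.5)² − (y + 16.0)² with x = -93.300, y = 71.202, so z ≈ 46.906 ≈ 46.9 km.
Check against STA_07 (with the unrounded solution): distance 181.79 ≈ 181.79 km. ✓

depth ≈ 46.9 km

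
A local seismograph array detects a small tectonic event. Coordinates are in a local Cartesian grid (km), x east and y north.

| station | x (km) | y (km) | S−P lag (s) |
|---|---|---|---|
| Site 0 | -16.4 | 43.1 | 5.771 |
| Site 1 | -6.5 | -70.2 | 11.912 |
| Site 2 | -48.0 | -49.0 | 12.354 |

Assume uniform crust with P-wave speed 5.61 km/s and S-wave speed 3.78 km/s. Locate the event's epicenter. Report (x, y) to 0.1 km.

(49.2, 56.1)

Distance from S−P lag: d = Δt · v_P v_S / (v_P − v_S) = Δt · (5.61·3.78)/(5.61−3.78) ≈ 11.5879·Δt.
So d_Site 0 = 66.87, d_Site 1 = 138.03, d_Site 2 = 143.16 km.
Circle about each station: (x + 16.4)² + (y − 43.1)² = 66.87²; (x + 6.5)² + (y + 70.2)² = 138.03²; (x + 48.0)² + (y + 49.0)² = 143.16².
Subtracting pairs of circle equations eliminates x²+y² and gives linear equations (the radical axes):
19.8 x − 226.6 y = -11736.96
-63.2 x − 184.2 y = -13444.76
Solving the 2×2 system: x ≈ 49.2, y ≈ 56.1 km.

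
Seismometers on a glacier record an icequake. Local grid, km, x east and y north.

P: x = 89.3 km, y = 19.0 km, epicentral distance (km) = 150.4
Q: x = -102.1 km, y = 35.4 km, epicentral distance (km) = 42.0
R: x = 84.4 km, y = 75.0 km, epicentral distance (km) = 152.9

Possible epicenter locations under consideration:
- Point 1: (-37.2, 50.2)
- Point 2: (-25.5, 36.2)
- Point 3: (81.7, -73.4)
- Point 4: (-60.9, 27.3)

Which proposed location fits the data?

Point 4

For each candidate, compare |candidate − station| to the reported distance:
Point 1: residuals P 20.1, Q 24.6, R 28.8 → max 28.8 km
Point 2: residuals P 34.3, Q 34.6, R 36.4 → max 36.4 km
Point 3: residuals P 57.7, Q 171.6, R 4.5 → max 171.6 km
Point 4: residuals P 0.0, Q 0.0, R 0.0 → max 0.0 km
Only Point 4 has all residuals ≈ 0.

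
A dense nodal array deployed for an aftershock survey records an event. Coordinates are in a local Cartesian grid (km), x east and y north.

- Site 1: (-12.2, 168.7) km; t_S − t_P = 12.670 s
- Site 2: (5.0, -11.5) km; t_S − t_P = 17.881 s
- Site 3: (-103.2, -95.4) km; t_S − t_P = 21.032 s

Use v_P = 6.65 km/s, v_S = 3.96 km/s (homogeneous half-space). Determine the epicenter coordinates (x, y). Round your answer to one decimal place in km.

(-121.3, 109.7)

Distance from S−P lag: d = Δt · v_P v_S / (v_P − v_S) = Δt · (6.65·3.96)/(6.65−3.96) ≈ 9.7896·Δt.
So d_Site 1 = 124.03, d_Site 2 = 175.05, d_Site 3 = 205.89 km.
Circle about each station: (x + 12.2)² + (y − 168.7)² = 124.03²; (x − 5.0)² + (y + 11.5)² = 175.05²; (x + 103.2)² + (y + 95.4)² = 205.89².
Subtracting pairs of circle equations eliminates x²+y² and gives linear equations (the radical axes):
34.4 x − 360.4 y = -43710.34
-182.0 x − 528.2 y = -35864.38
Solving the 2×2 system: x ≈ -121.3, y ≈ 109.7 km.
Check against Site 1 (with the unrounded x, y): √((x + 12.2)²+(y − 168.7)²) = 124.05 ≈ 124.03 km. ✓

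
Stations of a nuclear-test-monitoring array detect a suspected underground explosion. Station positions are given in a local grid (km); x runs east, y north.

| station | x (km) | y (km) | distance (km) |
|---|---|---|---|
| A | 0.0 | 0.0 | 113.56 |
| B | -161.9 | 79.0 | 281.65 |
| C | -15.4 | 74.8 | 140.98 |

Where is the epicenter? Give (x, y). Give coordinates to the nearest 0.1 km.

Circle about each station: x² + y² = 113.56²; (x + 161.9)² + (y − 79.0)² = 281.65²; (x + 15.4)² + (y − 74.8)² = 140.98².
Subtracting pairs of circle equations eliminates x²+y² and gives linear equations (the radical axes):
-323.8 x + 158.0 y = -33978.24
-30.8 x + 149.6 y = -1147.29
Solving the 2×2 system: x ≈ 112.5, y ≈ 15.5 km.
Check against A (with the unrounded x, y): √(x²+y²) = 113.56 ≈ 113.56 km. ✓

x ≈ 112.5 km, y ≈ 15.5 km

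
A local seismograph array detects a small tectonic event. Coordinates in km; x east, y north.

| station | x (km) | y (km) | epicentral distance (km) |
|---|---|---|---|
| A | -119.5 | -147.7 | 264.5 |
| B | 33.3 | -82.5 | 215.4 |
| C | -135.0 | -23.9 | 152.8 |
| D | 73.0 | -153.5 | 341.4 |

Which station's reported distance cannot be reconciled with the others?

D

Solve using three stations at a time. Using A, B, C (subtract circle equations pairwise → linear system) gives (x, y) ≈ (-62.3, 110.6).
Distances from that point to each station vs reported:
  A: calculated 264.5 vs reported 264.5 → residual 0.0 km
  B: calculated 215.5 vs reported 215.4 → residual 0.1 km
  C: calculated 152.9 vs reported 152.8 → residual 0.1 km
  D: calculated 296.7 vs reported 341.4 → residual 44.7 km
A, B, C are mutually consistent (residuals ≈ 0); D is off by 44.7 km.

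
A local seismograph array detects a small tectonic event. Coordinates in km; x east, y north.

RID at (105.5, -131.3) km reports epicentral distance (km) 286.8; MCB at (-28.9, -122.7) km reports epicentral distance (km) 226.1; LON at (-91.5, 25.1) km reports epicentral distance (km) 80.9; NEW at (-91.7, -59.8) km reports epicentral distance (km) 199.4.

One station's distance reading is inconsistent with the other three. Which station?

NEW

Solve using three stations at a time. Using RID, MCB, LON (subtract circle equations pairwise → linear system) gives (x, y) ≈ (-62.9, 100.8).
Distances from that point to each station vs reported:
  RID: calculated 286.8 vs reported 286.8 → residual 0.0 km
  MCB: calculated 226.1 vs reported 226.1 → residual 0.0 km
  LON: calculated 80.9 vs reported 80.9 → residual 0.0 km
  NEW: calculated 163.2 vs reported 199.4 → residual 36.2 km
RID, MCB, LON are mutually consistent (residuals ≈ 0); NEW is off by 36.2 km.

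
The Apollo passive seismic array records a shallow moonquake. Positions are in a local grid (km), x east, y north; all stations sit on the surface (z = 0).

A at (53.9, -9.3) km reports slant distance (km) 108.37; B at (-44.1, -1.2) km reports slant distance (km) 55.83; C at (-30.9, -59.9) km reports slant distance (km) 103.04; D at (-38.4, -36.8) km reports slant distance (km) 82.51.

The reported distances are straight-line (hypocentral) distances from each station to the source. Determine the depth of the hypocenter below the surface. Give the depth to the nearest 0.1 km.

Each station gives a sphere (x−x_i)² + (y−y_i)² + z² = d_i² (stations at z=0).
Subtracting the A sphere from B and C: z² cancels, leaving linear equations in x and y:
-196.0 x + 16.2 y = 7581.62
-169.6 x − 101.2 y = 2677.94
Solving: x ≈ -35.897, y ≈ 33.697 km (keep extra digits for the depth step; rounded: -35.9, 33.7).
Then from the A sphere: z² = 108.37² − (x − 53.9)² − (y + 9.3)² with x = -35.897, y = 33.697, so z ≈ 42.800 ≈ 42.8 km.

depth ≈ 42.8 km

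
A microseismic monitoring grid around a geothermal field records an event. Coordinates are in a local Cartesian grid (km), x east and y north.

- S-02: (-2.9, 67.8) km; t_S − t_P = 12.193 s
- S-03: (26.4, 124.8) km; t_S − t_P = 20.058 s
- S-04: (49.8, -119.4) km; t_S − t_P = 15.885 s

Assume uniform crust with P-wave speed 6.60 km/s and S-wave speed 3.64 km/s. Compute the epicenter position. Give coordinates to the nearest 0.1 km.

Distance from S−P lag: d = Δt · v_P v_S / (v_P − v_S) = Δt · (6.60·3.64)/(6.60−3.64) ≈ 8.1162·Δt.
So d_S-02 = 98.96, d_S-03 = 162.80, d_S-04 = 128.93 km.
Circle about each station: (x + 2.9)² + (y − 67.8)² = 98.96²; (x − 26.4)² + (y − 124.8)² = 162.80²; (x − 49.8)² + (y + 119.4)² = 128.93².
Subtracting the S-02 equation from the S-03 and S-04 equations removes the quadratic terms:
58.6 x + 114.0 y = -5044.01
105.4 x − 374.4 y = 5301.29
Solving the 2×2 system: x ≈ -37.8, y ≈ -24.8 km.

(-37.8, -24.8)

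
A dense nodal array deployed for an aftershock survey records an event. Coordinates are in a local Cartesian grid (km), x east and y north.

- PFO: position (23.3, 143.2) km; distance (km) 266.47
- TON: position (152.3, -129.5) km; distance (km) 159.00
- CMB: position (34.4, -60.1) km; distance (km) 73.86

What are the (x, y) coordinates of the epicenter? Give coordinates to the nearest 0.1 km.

Circle about each station: (x − 23.3)² + (y − 143.2)² = 266.47²; (x − 152.3)² + (y + 129.5)² = 159.00²; (x − 34.4)² + (y + 60.1)² = 73.86².
Subtracting the PFO equation from the TON and CMB equations removes the quadratic terms:
258.0 x − 545.4 y = 64641.67
22.2 x − 406.6 y = 49297.20
Solving the 2×2 system: x ≈ -6.5, y ≈ -121.6 km.
Check against PFO (with the unrounded x, y): √((x − 23.3)²+(y − 143.2)²) = 266.47 ≈ 266.47 km. ✓

(-6.5, -121.6)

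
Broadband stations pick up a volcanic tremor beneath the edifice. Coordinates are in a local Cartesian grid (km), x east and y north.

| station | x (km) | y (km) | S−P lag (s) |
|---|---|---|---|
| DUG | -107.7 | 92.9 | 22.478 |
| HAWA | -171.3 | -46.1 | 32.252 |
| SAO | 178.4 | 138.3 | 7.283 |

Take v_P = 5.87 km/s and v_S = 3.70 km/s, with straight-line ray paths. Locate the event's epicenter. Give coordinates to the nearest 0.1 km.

(117.2, 98.7)

Distance from S−P lag: d = Δt · v_P v_S / (v_P − v_S) = Δt · (5.87·3.70)/(5.87−3.70) ≈ 10.0088·Δt.
So d_DUG = 224.98, d_HAWA = 322.80, d_SAO = 72.89 km.
Circle about each station: (x + 107.7)² + (y − 92.9)² = 224.98²; (x + 171.3)² + (y + 46.1)² = 322.80²; (x − 178.4)² + (y − 138.3)² = 72.89².
Subtracting pairs of circle equations eliminates x²+y² and gives linear equations (the radical axes):
-127.2 x − 278.0 y = -42344.64
572.2 x + 90.8 y = 76026.80
Solving the 2×2 system: x ≈ 117.2, y ≈ 98.7 km.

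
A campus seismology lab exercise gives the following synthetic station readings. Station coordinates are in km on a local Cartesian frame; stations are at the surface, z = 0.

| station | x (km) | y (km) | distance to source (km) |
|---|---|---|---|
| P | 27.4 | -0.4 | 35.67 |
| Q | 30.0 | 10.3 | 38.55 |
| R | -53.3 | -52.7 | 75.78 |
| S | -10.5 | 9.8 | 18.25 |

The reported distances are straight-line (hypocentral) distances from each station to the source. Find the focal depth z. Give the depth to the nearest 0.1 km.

z ≈ 15.8 km

Each station gives a sphere (x−x_i)² + (y−y_i)² + z² = d_i² (stations at z=0).
Subtracting the P sphere from Q and R: z² cancels, leaving linear equations in x and y:
5.2 x + 21.4 y = 41.42
-161.4 x − 104.6 y = 397.00
Solving: x ≈ -4.408, y ≈ 3.006 km (keep extra digits for the depth step; rounded: -4.4, 3.0).
Then from the P sphere: z² = 35.67² − (x − 27.4)² − (y + 0.4)² with x = -4.408, y = 3.006, so z ≈ 15.780 ≈ 15.8 km.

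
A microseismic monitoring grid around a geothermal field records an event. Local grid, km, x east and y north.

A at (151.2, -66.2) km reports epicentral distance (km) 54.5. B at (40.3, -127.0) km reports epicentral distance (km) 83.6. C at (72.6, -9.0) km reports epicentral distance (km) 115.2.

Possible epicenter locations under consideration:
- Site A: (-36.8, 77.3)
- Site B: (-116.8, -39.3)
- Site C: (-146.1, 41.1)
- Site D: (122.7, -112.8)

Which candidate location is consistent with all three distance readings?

For each candidate, compare |candidate − station| to the reported distance:
Site A: residuals A 182.0, B 134.8, C 24.1 → max 182.0 km
Site B: residuals A 214.8, B 96.3, C 76.6 → max 214.8 km
Site C: residuals A 261.6, B 167.4, C 109.2 → max 261.6 km
Site D: residuals A 0.1, B 0.0, C 0.1 → max 0.1 km
Only Site D has all residuals ≈ 0.

Site D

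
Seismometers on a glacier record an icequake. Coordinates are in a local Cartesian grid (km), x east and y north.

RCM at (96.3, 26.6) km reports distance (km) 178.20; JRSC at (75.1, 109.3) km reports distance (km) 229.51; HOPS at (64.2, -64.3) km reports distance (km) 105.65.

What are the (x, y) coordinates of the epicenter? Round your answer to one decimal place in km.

-38.2 km east, -90.3 km north

Circle about each station: (x − 96.3)² + (y − 26.6)² = 178.20²; (x − 75.1)² + (y − 109.3)² = 229.51²; (x − 64.2)² + (y + 64.3)² = 105.65².
Subtracting the RCM equation from the JRSC and HOPS equations removes the quadratic terms:
-42.4 x + 165.4 y = -13314.35
-64.2 x − 181.8 y = 18868.20
Solving the 2×2 system: x ≈ -38.2, y ≈ -90.3 km.
Check against RCM (with the unrounded x, y): √((x − 96.3)²+(y − 26.6)²) = 178.20 ≈ 178.20 km. ✓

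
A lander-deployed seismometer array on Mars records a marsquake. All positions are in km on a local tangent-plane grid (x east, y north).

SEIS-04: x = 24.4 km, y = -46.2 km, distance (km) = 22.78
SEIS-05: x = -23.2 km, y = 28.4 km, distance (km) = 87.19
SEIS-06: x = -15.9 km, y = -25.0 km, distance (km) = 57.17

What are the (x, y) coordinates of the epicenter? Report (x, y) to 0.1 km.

x ≈ 41.0 km, y ≈ -30.6 km

Circle about each station: (x − 24.4)² + (y + 46.2)² = 22.78²; (x + 23.2)² + (y − 28.4)² = 87.19²; (x + 15.9)² + (y + 25.0)² = 57.17².
Subtracting the SEIS-04 equation from the SEIS-05 and SEIS-06 equations removes the quadratic terms:
-95.2 x + 149.2 y = -8468.17
-80.6 x + 42.4 y = -4601.47
Solving the 2×2 system: x ≈ 41.0, y ≈ -30.6 km.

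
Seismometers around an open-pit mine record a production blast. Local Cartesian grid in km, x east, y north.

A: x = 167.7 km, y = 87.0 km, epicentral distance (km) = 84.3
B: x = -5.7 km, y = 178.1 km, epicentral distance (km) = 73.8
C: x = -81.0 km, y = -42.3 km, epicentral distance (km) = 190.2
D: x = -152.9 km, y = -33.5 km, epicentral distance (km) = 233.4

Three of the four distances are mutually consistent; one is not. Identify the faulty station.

A

Solve using three stations at a time. Using B, C, D (subtract circle equations pairwise → linear system) gives (x, y) ≈ (28.8, 113.0).
Distances from that point to each station vs reported:
  A: calculated 141.3 vs reported 84.3 → residual 57.0 km
  B: calculated 73.7 vs reported 73.8 → residual 0.1 km
  C: calculated 190.2 vs reported 190.2 → residual 0.0 km
  D: calculated 233.4 vs reported 233.4 → residual 0.0 km
B, C, D are mutually consistent (residuals ≈ 0); A is off by 57.0 km.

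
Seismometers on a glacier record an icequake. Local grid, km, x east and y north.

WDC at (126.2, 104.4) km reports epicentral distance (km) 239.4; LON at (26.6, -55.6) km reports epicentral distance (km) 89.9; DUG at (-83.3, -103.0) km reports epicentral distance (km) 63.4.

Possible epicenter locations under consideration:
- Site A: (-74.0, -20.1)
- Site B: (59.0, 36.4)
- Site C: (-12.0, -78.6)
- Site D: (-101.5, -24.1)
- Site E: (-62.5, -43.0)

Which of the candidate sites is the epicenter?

For each candidate, compare |candidate − station| to the reported distance:
Site A: residuals WDC 3.6, LON 16.8, DUG 20.0 → max 20.0 km
Site B: residuals WDC 143.8, LON 7.6, DUG 135.8 → max 143.8 km
Site C: residuals WDC 10.1, LON 45.0, DUG 12.0 → max 45.0 km
Site D: residuals WDC 22.1, LON 42.0, DUG 17.6 → max 42.0 km
Site E: residuals WDC 0.0, LON 0.1, DUG 0.1 → max 0.1 km
Only Site E has all residuals ≈ 0.

Site E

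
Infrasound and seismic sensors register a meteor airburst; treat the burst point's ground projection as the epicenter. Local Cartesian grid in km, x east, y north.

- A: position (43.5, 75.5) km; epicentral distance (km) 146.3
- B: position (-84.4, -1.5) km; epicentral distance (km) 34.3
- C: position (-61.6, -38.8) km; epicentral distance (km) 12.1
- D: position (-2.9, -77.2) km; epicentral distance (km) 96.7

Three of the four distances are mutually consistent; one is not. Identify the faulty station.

Solve using three stations at a time. Using A, B, C (subtract circle equations pairwise → linear system) gives (x, y) ≈ (-61.2, -26.7).
Distances from that point to each station vs reported:
  A: calculated 146.3 vs reported 146.3 → residual 0.0 km
  B: calculated 34.3 vs reported 34.3 → residual 0.0 km
  C: calculated 12.1 vs reported 12.1 → residual 0.0 km
  D: calculated 77.1 vs reported 96.7 → residual 19.6 km
A, B, C are mutually consistent (residuals ≈ 0); D is off by 19.6 km.

D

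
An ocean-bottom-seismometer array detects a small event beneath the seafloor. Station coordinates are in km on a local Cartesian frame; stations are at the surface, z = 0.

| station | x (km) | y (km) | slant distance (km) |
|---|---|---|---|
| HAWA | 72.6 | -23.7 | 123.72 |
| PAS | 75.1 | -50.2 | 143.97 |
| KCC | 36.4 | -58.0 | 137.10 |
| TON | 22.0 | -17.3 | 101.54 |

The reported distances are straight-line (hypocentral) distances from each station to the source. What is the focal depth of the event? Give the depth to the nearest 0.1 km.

depth ≈ 65.4 km

Each station gives a sphere (x−x_i)² + (y−y_i)² + z² = d_i² (stations at z=0).
Subtracting the HAWA sphere from PAS and KCC: z² cancels, leaving linear equations in x and y:
5.0 x − 53.0 y = -3093.12
-72.4 x − 68.6 y = -4633.26
Solving: x ≈ 7.984, y ≈ 59.114 km (keep extra digits for the depth step; rounded: 8.0, 59.1).
Then from the HAWA sphere: z² = 123.72² − (x − 72.6)² − (y + 23.7)² with x = 7.984, y = 59.114, so z ≈ 65.370 ≈ 65.4 km.
Check against TON (with the unrounded solution): distance 101.53 ≈ 101.54 km. ✓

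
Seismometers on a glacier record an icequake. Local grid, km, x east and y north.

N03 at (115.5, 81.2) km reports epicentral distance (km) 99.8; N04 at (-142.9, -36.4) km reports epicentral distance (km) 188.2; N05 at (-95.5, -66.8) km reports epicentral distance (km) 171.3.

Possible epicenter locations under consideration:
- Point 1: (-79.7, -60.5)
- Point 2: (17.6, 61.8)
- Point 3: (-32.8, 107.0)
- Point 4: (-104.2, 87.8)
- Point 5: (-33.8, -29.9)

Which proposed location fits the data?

For each candidate, compare |candidate − station| to the reported distance:
Point 1: residuals N03 141.4, N04 120.6, N05 154.3 → max 154.3 km
Point 2: residuals N03 0.0, N04 0.0, N05 0.0 → max 0.0 km
Point 3: residuals N03 50.7, N04 7.4, N05 13.5 → max 50.7 km
Point 4: residuals N03 120.0, N04 58.1, N05 16.5 → max 120.0 km
Point 5: residuals N03 86.3, N04 78.9, N05 99.4 → max 99.4 km
Only Point 2 has all residuals ≈ 0.

Point 2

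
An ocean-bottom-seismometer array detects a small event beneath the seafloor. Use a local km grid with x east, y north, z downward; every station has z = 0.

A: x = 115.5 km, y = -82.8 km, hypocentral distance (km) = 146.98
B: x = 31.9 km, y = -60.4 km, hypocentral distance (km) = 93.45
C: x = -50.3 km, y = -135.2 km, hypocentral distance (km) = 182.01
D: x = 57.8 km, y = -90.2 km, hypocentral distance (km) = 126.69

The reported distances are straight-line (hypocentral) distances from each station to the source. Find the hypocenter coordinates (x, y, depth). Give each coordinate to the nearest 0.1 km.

x ≈ 23.7 km, y ≈ 29.1 km, depth ≈ 25.6 km

Each station gives a sphere (x−x_i)² + (y−y_i)² + z² = d_i² (stations at z=0).
Subtracting the A sphere from B and C: z² cancels, leaving linear equations in x and y:
-167.2 x + 44.8 y = -2660.10
-331.6 x − 104.8 y = -10911.48
Solving: x ≈ 23.708, y ≈ 29.103 km (keep extra digits for the depth step; rounded: 23.7, 29.1).
Then from the A sphere: z² = 146.98² − (x − 115.5)² − (y + 82.8)² with x = 23.708, y = 29.103, so z ≈ 25.594 ≈ 25.6 km.
Check against D (with the unrounded solution): distance 126.69 ≈ 126.69 km. ✓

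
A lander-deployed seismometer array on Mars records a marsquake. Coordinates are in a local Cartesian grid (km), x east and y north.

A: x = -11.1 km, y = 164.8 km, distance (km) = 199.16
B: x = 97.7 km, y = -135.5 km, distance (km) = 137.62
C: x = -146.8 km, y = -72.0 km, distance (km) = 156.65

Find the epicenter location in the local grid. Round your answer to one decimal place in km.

5.1 km east, -33.7 km north

Circle about each station: (x + 11.1)² + (y − 164.8)² = 199.16²; (x − 97.7)² + (y + 135.5)² = 137.62²; (x + 146.8)² + (y + 72.0)² = 156.65².
Subtracting the A equation from the B and C equations removes the quadratic terms:
217.6 x − 600.6 y = 21348.73
-271.4 x − 473.6 y = 14577.47
Solving the 2×2 system: x ≈ 5.1, y ≈ -33.7 km.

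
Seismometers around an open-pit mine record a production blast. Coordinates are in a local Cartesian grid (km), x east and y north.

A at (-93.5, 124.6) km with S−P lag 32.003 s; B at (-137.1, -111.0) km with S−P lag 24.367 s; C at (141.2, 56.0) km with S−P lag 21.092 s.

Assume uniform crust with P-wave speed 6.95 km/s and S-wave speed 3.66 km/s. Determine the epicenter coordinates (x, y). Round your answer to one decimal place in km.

Distance from S−P lag: d = Δt · v_P v_S / (v_P − v_S) = Δt · (6.95·3.66)/(6.95−3.66) ≈ 7.7316·Δt.
So d_A = 247.43, d_B = 188.40, d_C = 163.08 km.
Circle about each station: (x + 93.5)² + (y − 124.6)² = 247.43²; (x + 137.1)² + (y + 111.0)² = 188.40²; (x − 141.2)² + (y − 56.0)² = 163.08².
Subtracting the A equation from the B and C equations removes the quadratic terms:
-87.2 x − 471.2 y = 32577.04
469.4 x − 137.2 y = 33432.55
Solving the 2×2 system: x ≈ 48.4, y ≈ -78.1 km.
Check against A (with the unrounded x, y): √((x + 93.5)²+(y − 124.6)²) = 247.43 ≈ 247.43 km. ✓

x ≈ 48.4 km, y ≈ -78.1 km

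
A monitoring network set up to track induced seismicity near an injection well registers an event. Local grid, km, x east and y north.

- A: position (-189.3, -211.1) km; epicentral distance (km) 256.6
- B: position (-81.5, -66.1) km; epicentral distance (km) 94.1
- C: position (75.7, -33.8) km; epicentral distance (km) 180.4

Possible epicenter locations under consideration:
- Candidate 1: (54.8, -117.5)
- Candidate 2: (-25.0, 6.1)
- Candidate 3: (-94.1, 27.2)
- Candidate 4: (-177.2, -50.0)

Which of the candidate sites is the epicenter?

For each candidate, compare |candidate − station| to the reported distance:
Candidate 1: residuals A 4.8, B 51.6, C 94.1 → max 94.1 km
Candidate 2: residuals A 15.7, B 2.4, C 72.1 → max 72.1 km
Candidate 3: residuals A 0.0, B 0.0, C 0.0 → max 0.0 km
Candidate 4: residuals A 95.0, B 2.9, C 73.0 → max 95.0 km
Only Candidate 3 has all residuals ≈ 0.

Candidate 3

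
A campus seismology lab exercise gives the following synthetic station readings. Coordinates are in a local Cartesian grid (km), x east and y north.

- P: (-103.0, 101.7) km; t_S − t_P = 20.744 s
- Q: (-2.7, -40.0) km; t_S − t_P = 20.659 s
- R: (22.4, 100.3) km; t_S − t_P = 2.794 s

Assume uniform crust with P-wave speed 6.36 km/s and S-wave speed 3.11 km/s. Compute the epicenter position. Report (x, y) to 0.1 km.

Distance from S−P lag: d = Δt · v_P v_S / (v_P − v_S) = Δt · (6.36·3.11)/(6.36−3.11) ≈ 6.0860·Δt.
So d_P = 126.25, d_Q = 125.73, d_R = 17.00 km.
Circle about each station: (x + 103.0)² + (y − 101.7)² = 126.25²; (x + 2.7)² + (y + 40.0)² = 125.73²; (x − 22.4)² + (y − 100.3)² = 17.00².
Subtracting the P equation from the Q and R equations removes the quadratic terms:
200.6 x − 283.4 y = -19213.57
250.8 x − 2.8 y = 5260.02
Solving the 2×2 system: x ≈ 21.9, y ≈ 83.3 km.

21.9 km east, 83.3 km north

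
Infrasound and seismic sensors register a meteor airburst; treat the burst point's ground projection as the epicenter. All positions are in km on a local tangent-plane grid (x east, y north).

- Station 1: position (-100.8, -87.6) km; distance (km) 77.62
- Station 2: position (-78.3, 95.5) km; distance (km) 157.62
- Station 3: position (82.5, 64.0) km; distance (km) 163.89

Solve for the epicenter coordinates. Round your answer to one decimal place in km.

-30.5 km east, -54.7 km north

Circle about each station: (x + 100.8)² + (y + 87.6)² = 77.62²; (x + 78.3)² + (y − 95.5)² = 157.62²; (x − 82.5)² + (y − 64.0)² = 163.89².
Subtracting the Station 1 equation from the Station 2 and Station 3 equations removes the quadratic terms:
45.0 x + 366.2 y = -21402.46
366.6 x + 303.2 y = -27767.22
Solving the 2×2 system: x ≈ -30.5, y ≈ -54.7 km.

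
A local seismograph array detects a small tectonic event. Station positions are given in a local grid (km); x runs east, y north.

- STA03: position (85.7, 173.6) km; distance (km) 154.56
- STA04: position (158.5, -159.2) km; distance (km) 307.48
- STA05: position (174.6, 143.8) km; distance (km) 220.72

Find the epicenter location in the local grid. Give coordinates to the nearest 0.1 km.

Circle about each station: (x − 85.7)² + (y − 173.6)² = 154.56²; (x − 158.5)² + (y + 159.2)² = 307.48²; (x − 174.6)² + (y − 143.8)² = 220.72².
Subtracting the STA03 equation from the STA04 and STA05 equations removes the quadratic terms:
145.6 x − 665.6 y = -57669.72
177.8 x − 59.6 y = -11146.37
Solving the 2×2 system: x ≈ -36.3, y ≈ 78.7 km.
Check against STA03 (with the unrounded x, y): √((x − 85.7)²+(y − 173.6)²) = 154.57 ≈ 154.56 km. ✓

-36.3 km east, 78.7 km north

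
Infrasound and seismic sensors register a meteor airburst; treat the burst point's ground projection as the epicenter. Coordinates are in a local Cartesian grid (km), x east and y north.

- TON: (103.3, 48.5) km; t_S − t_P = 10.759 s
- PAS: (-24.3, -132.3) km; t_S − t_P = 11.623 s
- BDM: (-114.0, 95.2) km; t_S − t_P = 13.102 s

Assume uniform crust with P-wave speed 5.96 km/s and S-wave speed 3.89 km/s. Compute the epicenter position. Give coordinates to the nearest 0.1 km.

Distance from S−P lag: d = Δt · v_P v_S / (v_P − v_S) = Δt · (5.96·3.89)/(5.96−3.89) ≈ 11.2002·Δt.
So d_TON = 120.50, d_PAS = 130.18, d_BDM = 146.74 km.
Circle about each station: (x − 103.3)² + (y − 48.5)² = 120.50²; (x + 24.3)² + (y + 132.3)² = 130.18²; (x + 114.0)² + (y − 95.2)² = 146.74².
Subtracting pairs of circle equations eliminates x²+y² and gives linear equations (the radical axes):
-255.2 x − 361.6 y = 2644.06
-434.6 x + 93.4 y = 2023.52
Solving the 2×2 system: x ≈ -5.4, y ≈ -3.5 km.
Check against TON (with the unrounded x, y): √((x − 103.3)²+(y − 48.5)²) = 120.50 ≈ 120.50 km. ✓

(-5.4, -3.5)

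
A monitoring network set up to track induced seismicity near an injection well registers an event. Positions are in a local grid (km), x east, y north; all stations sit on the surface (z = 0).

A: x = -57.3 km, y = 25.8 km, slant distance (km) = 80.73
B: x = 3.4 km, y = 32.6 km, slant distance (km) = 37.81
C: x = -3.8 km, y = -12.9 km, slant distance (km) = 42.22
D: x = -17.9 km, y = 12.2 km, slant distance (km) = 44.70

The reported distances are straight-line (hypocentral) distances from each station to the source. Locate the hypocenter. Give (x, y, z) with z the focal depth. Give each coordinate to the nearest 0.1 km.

x ≈ 17.0 km, y ≈ 11.0 km, depth ≈ 27.9 km

Each station gives a sphere (x−x_i)² + (y−y_i)² + z² = d_i² (stations at z=0).
Subtracting the A sphere from B and C: z² cancels, leaving linear equations in x and y:
121.4 x + 13.6 y = 2213.13
107.0 x − 77.4 y = 966.72
Solving: x ≈ 16.997, y ≈ 11.007 km (keep extra digits for the depth step; rounded: 17.0, 11.0).
Then from the A sphere: z² = 80.73² − (x + 57.3)² − (y − 25.8)² with x = 16.997, y = 11.007, so z ≈ 27.901 ≈ 27.9 km.
Check against D (with the unrounded solution): distance 44.70 ≈ 44.70 km. ✓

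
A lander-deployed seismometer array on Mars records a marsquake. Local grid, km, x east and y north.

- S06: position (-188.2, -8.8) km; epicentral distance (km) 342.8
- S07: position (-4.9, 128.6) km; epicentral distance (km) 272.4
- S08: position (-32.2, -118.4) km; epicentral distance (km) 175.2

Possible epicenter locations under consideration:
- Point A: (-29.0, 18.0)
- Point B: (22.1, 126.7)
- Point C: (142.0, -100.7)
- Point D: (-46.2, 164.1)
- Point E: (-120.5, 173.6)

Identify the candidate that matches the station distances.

Point C

For each candidate, compare |candidate − station| to the reported distance:
Point A: residuals S06 181.4, S07 159.2, S08 38.8 → max 181.4 km
Point B: residuals S06 92.6, S07 245.3, S08 75.8 → max 245.3 km
Point C: residuals S06 0.0, S07 0.1, S08 0.1 → max 0.1 km
Point D: residuals S06 119.1, S07 217.9, S08 107.6 → max 217.9 km
Point E: residuals S06 148.2, S07 148.4, S08 129.9 → max 148.4 km
Only Point C has all residuals ≈ 0.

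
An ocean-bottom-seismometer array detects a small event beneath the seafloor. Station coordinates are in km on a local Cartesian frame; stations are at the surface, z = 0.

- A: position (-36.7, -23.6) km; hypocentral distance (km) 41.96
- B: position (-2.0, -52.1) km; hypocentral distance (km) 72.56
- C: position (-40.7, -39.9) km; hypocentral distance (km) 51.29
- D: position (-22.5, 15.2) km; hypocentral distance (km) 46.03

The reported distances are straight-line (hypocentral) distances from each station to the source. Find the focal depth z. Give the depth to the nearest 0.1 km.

Each station gives a sphere (x−x_i)² + (y−y_i)² + z² = d_i² (stations at z=0).
Subtracting the A sphere from B and C: z² cancels, leaving linear equations in x and y:
69.4 x − 57.0 y = -2689.75
-8.0 x − 32.6 y = 474.63
Solving: x ≈ -42.208, y ≈ -4.201 km (keep extra digits for the depth step; rounded: -42.2, -4.2).
Then from the A sphere: z² = 41.96² − (x + 36.7)² − (y + 23.6)² with x = -42.208, y = -4.201, so z ≈ 36.796 ≈ 36.8 km.

depth ≈ 36.8 km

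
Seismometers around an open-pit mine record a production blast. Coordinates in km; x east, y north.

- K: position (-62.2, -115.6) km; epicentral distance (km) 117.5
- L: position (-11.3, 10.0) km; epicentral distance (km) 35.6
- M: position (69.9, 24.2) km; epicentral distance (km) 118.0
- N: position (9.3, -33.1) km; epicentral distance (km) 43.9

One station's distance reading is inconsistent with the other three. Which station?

N

Solve using three stations at a time. Using K, L, M (subtract circle equations pairwise → linear system) gives (x, y) ≈ (-45.8, 0.8).
Distances from that point to each station vs reported:
  K: calculated 117.5 vs reported 117.5 → residual 0.0 km
  L: calculated 35.7 vs reported 35.6 → residual 0.1 km
  M: calculated 118.0 vs reported 118.0 → residual 0.0 km
  N: calculated 64.7 vs reported 43.9 → residual 20.8 km
K, L, M are mutually consistent (residuals ≈ 0); N is off by 20.8 km.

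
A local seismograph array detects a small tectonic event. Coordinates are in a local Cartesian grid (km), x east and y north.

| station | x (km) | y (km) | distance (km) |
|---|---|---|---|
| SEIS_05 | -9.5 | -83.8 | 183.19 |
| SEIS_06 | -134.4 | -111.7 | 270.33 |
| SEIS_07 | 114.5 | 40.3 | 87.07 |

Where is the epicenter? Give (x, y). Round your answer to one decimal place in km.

44.0 km east, 91.4 km north

Circle about each station: (x + 9.5)² + (y + 83.8)² = 183.19²; (x + 134.4)² + (y + 111.7)² = 270.33²; (x − 114.5)² + (y − 40.3)² = 87.07².
Subtracting the SEIS_05 equation from the SEIS_06 and SEIS_07 equations removes the quadratic terms:
-249.8 x − 55.8 y = -16092.17
248.0 x + 248.2 y = 33599.04
Solving the 2×2 system: x ≈ 44.0, y ≈ 91.4 km.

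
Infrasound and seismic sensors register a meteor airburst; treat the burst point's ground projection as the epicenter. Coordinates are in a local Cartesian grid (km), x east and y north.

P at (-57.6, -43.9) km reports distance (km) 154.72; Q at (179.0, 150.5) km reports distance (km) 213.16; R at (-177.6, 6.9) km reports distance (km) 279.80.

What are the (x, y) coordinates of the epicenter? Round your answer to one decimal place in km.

x ≈ 97.1 km, y ≈ -46.3 km

Circle about each station: (x + 57.6)² + (y + 43.9)² = 154.72²; (x − 179.0)² + (y − 150.5)² = 213.16²; (x + 177.6)² + (y − 6.9)² = 279.80².
Subtracting pairs of circle equations eliminates x²+y² and gives linear equations (the radical axes):
473.2 x + 388.8 y = 27947.37
-240.0 x + 101.6 y = -28005.36
Solving the 2×2 system: x ≈ 97.1, y ≈ -46.3 km.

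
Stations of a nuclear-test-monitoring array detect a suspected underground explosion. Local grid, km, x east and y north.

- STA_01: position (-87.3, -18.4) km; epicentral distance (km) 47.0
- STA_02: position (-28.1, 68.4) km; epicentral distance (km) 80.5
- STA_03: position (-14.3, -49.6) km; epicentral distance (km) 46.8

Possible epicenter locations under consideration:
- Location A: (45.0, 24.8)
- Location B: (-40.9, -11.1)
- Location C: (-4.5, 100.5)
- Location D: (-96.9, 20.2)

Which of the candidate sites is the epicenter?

For each candidate, compare |candidate − station| to the reported distance:
Location A: residuals STA_01 92.2, STA_02 4.6, STA_03 48.3 → max 92.2 km
Location B: residuals STA_01 0.0, STA_02 0.0, STA_03 0.0 → max 0.0 km
Location C: residuals STA_01 97.9, STA_02 40.7, STA_03 103.6 → max 103.6 km
Location D: residuals STA_01 7.2, STA_02 3.5, STA_03 61.3 → max 61.3 km
Only Location B has all residuals ≈ 0.

Location B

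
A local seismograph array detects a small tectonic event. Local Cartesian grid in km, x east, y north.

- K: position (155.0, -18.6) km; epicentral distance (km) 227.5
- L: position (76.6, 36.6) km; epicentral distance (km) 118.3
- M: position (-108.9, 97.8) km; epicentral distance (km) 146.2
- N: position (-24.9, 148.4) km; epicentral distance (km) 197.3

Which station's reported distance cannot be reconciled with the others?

Solve using three stations at a time. Using K, M, N (subtract circle equations pairwise → linear system) gives (x, y) ≈ (-71.1, -43.4).
Distances from that point to each station vs reported:
  K: calculated 227.5 vs reported 227.5 → residual 0.0 km
  L: calculated 168.0 vs reported 118.3 → residual 49.7 km
  M: calculated 146.1 vs reported 146.2 → residual 0.1 km
  N: calculated 197.3 vs reported 197.3 → residual 0.0 km
K, M, N are mutually consistent (residuals ≈ 0); L is off by 49.7 km.

L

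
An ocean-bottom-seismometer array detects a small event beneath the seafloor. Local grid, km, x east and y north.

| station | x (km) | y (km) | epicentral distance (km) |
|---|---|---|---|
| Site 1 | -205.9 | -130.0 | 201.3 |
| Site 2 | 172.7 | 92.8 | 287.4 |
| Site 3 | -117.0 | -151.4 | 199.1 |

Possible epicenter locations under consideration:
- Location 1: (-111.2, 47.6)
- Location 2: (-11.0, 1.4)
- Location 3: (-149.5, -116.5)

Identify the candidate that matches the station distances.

For each candidate, compare |candidate − station| to the reported distance:
Location 1: residuals Site 1 0.0, Site 2 0.1, Site 3 0.0 → max 0.1 km
Location 2: residuals Site 1 33.8, Site 2 82.2, Site 3 13.1 → max 82.2 km
Location 3: residuals Site 1 143.3, Site 2 96.8, Site 3 151.4 → max 151.4 km
Only Location 1 has all residuals ≈ 0.

Location 1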